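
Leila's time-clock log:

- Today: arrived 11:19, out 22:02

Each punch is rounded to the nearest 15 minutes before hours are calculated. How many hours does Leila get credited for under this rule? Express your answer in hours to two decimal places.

10.75 hours

Today: in 11:19→11:15, out 22:02→22:00; 10 h 45 min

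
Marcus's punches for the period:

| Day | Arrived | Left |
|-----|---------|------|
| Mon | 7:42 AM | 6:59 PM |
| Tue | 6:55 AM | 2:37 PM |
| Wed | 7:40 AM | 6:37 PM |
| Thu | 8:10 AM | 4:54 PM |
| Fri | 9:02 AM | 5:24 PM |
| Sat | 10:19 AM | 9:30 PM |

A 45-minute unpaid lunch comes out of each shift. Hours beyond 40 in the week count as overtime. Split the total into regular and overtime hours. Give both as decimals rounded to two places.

Mon: 7:42 AM–6:59 PM = 11 h 17 min; less 45 min break → 10 h 32 min
Tue: 6:55 AM–2:37 PM = 7 h 42 min; less 45 min break → 6 h 57 min
Wed: 7:40 AM–6:37 PM = 10 h 57 min; less 45 min break → 10 h 12 min
Thu: 8:10 AM–4:54 PM = 8 h 44 min; less 45 min break → 7 h 59 min
Fri: 9:02 AM–5:24 PM = 8 h 22 min; less 45 min break → 7 h 37 min
Sat: 10:19 AM–9:30 PM = 11 h 11 min; less 45 min break → 10 h 26 min
Total worked: 53 h 43 min = 53.72 h.
Threshold 40 h → overtime 13 h 43 min, regular 40 h 0 min.

Regular 40.00 hours, overtime 13.72 hours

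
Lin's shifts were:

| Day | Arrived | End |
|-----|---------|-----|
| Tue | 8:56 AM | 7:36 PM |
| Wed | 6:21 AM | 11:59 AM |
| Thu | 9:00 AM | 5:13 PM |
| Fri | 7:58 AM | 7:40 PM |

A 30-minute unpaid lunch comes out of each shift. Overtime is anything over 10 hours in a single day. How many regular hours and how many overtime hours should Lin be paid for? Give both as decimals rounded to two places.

Tue: 8:56 AM–7:36 PM = 10 h 40 min; less 30 min break → 10 h 10 min
Wed: 6:21 AM–11:59 AM = 5 h 38 min; less 30 min break → 5 h 8 min
Thu: 9:00 AM–5:13 PM = 8 h 13 min; less 30 min break → 7 h 43 min
Fri: 7:58 AM–7:40 PM = 11 h 42 min; less 30 min break → 11 h 12 min
Tue reg 10 h 0 min / OT 0 h 10 min; Wed reg 5 h 8 min / OT 0 h 0 min; Thu reg 7 h 43 min / OT 0 h 0 min; Fri reg 10 h 0 min / OT 1 h 12 min.
Totals: regular 32 h 51 min, overtime 1 h 22 min.

Regular 32.85 hours, overtime 1.37 hours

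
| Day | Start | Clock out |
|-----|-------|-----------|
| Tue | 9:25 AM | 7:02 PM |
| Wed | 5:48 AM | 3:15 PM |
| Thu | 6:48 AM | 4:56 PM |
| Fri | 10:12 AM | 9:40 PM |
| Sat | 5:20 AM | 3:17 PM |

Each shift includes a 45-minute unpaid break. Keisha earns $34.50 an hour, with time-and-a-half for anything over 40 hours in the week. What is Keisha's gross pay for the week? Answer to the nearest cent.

Tue: 9:25 AM–7:02 PM = 9 h 37 min; less 45 min break → 8 h 52 min
Wed: 5:48 AM–3:15 PM = 9 h 27 min; less 45 min break → 8 h 42 min
Thu: 6:48 AM–4:56 PM = 10 h 8 min; less 45 min break → 9 h 23 min
Fri: 10:12 AM–9:40 PM = 11 h 28 min; less 45 min break → 10 h 43 min
Sat: 5:20 AM–3:17 PM = 9 h 57 min; less 45 min break → 9 h 12 min
Total worked: 46 h 52 min = 2812 min.
Regular 40 h 0 min = 2400 min at $34.50/h; overtime 6 h 52 min = 412 min at $51.75/h.
Pay = (2400 × $34.50 + 412 × $51.75) ÷ 60 = $1735.35.

$1735.35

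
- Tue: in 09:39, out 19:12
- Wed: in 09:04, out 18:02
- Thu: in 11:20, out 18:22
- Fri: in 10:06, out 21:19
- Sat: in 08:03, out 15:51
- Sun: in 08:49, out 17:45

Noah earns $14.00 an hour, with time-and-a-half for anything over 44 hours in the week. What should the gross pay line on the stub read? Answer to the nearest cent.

Tue: 09:39–19:12 = 9 h 33 min
Wed: 09:04–18:02 = 8 h 58 min
Thu: 11:20–18:22 = 7 h 2 min
Fri: 10:06–21:19 = 11 h 13 min
Sat: 08:03–15:51 = 7 h 48 min
Sun: 08:49–17:45 = 8 h 56 min
Total worked: 53 h 30 min = 3210 min.
Regular 44 h 0 min = 2640 min at $14.00/h; overtime 9 h 30 min = 570 min at $21.00/h.
Pay = (2640 × $14.00 + 570 × $21.00) ÷ 60 = $815.50.

$815.50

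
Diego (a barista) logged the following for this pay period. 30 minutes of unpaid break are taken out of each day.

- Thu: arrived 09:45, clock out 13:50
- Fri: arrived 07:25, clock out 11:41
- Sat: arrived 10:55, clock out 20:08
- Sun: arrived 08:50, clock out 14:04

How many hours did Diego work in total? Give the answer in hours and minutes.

20 h 48 min

Thu: 09:45–13:50 = 4 h 5 min; less 30 min break → 3 h 35 min
Fri: 07:25–11:41 = 4 h 16 min; less 30 min break → 3 h 46 min
Sat: 10:55–20:08 = 9 h 13 min; less 30 min break → 8 h 43 min
Sun: 08:50–14:04 = 5 h 14 min; less 30 min break → 4 h 44 min
Total: 3 h 35 min + 3 h 46 min + 8 h 43 min + 4 h 44 min = 20 h 48 min.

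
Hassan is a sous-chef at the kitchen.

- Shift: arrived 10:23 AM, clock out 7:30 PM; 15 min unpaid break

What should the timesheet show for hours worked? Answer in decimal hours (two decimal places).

8.87 hours

Shift: 10:23 AM–7:30 PM = 9 h 7 min; less 15 min break → 8 h 52 min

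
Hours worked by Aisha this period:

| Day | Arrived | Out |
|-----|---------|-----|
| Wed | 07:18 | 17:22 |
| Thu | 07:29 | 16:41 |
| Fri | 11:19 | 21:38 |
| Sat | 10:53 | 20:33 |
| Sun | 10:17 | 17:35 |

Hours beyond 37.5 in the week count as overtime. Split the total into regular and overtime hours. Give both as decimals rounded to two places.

Regular 37.50 hours, overtime 9.05 hours

Wed: 07:18–17:22 = 10 h 4 min
Thu: 07:29–16:41 = 9 h 12 min
Fri: 11:19–21:38 = 10 h 19 min
Sat: 10:53–20:33 = 9 h 40 min
Sun: 10:17–17:35 = 7 h 18 min
Total worked: 46 h 33 min = 46.55 h.
Threshold 37.5 h → overtime 9 h 3 min, regular 37 h 30 min.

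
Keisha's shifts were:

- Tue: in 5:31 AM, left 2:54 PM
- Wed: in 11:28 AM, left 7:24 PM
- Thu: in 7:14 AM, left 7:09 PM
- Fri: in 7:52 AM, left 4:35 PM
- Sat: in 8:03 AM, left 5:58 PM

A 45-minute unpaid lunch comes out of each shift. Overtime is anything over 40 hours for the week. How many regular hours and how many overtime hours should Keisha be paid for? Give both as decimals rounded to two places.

Regular 40.00 hours, overtime 4.12 hours

Tue: 5:31 AM–2:54 PM = 9 h 23 min; less 45 min break → 8 h 38 min
Wed: 11:28 AM–7:24 PM = 7 h 56 min; less 45 min break → 7 h 11 min
Thu: 7:14 AM–7:09 PM = 11 h 55 min; less 45 min break → 11 h 10 min
Fri: 7:52 AM–4:35 PM = 8 h 43 min; less 45 min break → 7 h 58 min
Sat: 8:03 AM–5:58 PM = 9 h 55 min; less 45 min break → 9 h 10 min
Total worked: 44 h 7 min = 44.12 h.
Threshold 40 h → overtime 4 h 7 min, regular 40 h 0 min.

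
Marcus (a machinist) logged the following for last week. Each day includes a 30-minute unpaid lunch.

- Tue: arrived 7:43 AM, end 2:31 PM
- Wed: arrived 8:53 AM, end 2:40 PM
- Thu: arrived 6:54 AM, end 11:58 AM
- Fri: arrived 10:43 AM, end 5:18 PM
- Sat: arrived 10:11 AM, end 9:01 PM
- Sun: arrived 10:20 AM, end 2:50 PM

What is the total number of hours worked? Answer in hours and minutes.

36 h 34 min

Tue: 7:43 AM–2:31 PM = 6 h 48 min; less 30 min break → 6 h 18 min
Wed: 8:53 AM–2:40 PM = 5 h 47 min; less 30 min break → 5 h 17 min
Thu: 6:54 AM–11:58 AM = 5 h 4 min; less 30 min break → 4 h 34 min
Fri: 10:43 AM–5:18 PM = 6 h 35 min; less 30 min break → 6 h 5 min
Sat: 10:11 AM–9:01 PM = 10 h 50 min; less 30 min break → 10 h 20 min
Sun: 10:20 AM–2:50 PM = 4 h 30 min; less 30 min break → 4 h 0 min
Total: 6 h 18 min + 5 h 17 min + 4 h 34 min + 6 h 5 min + 10 h 20 min + 4 h 0 min = 36 h 34 min.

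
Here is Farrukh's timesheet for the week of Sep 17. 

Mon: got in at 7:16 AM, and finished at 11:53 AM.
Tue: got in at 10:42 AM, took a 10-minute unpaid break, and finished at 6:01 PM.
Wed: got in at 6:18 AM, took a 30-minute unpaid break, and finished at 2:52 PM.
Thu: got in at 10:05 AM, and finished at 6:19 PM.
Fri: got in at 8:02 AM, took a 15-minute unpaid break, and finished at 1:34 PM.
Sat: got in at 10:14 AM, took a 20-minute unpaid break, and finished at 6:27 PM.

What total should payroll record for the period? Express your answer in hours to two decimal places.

41.23 hours

Mon: 7:16 AM–11:53 AM = 4 h 37 min
Tue: 10:42 AM–6:01 PM = 7 h 19 min; less 10 min break → 7 h 9 min
Wed: 6:18 AM–2:52 PM = 8 h 34 min; less 30 min break → 8 h 4 min
Thu: 10:05 AM–6:19 PM = 8 h 14 min
Fri: 8:02 AM–1:34 PM = 5 h 32 min; less 15 min break → 5 h 17 min
Sat: 10:14 AM–6:27 PM = 8 h 13 min; less 20 min break → 7 h 53 min
Total: 4 h 37 min + 7 h 9 min + 8 h 4 min + 8 h 14 min + 5 h 17 min + 7 h 53 min = 41 h 14 min.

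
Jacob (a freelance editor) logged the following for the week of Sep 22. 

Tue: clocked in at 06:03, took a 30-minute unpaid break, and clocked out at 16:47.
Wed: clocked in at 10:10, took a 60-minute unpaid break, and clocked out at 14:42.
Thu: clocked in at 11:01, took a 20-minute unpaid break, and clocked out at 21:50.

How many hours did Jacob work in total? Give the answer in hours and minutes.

Tue: 06:03–16:47 = 10 h 44 min; less 30 min break → 10 h 14 min
Wed: 10:10–14:42 = 4 h 32 min; less 60 min break → 3 h 32 min
Thu: 11:01–21:50 = 10 h 49 min; less 20 min break → 10 h 29 min
Total: 10 h 14 min + 3 h 32 min + 10 h 29 min = 24 h 15 min.

24 h 15 min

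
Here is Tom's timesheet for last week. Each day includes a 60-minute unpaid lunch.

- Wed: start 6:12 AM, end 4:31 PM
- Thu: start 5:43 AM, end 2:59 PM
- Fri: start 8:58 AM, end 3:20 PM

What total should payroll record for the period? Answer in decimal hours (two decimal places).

Wed: 6:12 AM–4:31 PM = 10 h 19 min; less 60 min break → 9 h 19 min
Thu: 5:43 AM–2:59 PM = 9 h 16 min; less 60 min break → 8 h 16 min
Fri: 8:58 AM–3:20 PM = 6 h 22 min; less 60 min break → 5 h 22 min
Total: 9 h 19 min + 8 h 16 min + 5 h 22 min = 22 h 57 min.

22.95 hours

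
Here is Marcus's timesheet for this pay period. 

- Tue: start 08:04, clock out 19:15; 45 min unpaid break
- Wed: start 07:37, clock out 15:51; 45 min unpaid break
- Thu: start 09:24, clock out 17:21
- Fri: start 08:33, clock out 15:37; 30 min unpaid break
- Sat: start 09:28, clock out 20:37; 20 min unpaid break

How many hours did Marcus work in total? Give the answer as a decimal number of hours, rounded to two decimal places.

Tue: 08:04–19:15 = 11 h 11 min; less 45 min break → 10 h 26 min
Wed: 07:37–15:51 = 8 h 14 min; less 45 min break → 7 h 29 min
Thu: 09:24–17:21 = 7 h 57 min
Fri: 08:33–15:37 = 7 h 4 min; less 30 min break → 6 h 34 min
Sat: 09:28–20:37 = 11 h 9 min; less 20 min break → 10 h 49 min
Total: 10 h 26 min + 7 h 29 min + 7 h 57 min + 6 h 34 min + 10 h 49 min = 43 h 15 min.

43.25 hours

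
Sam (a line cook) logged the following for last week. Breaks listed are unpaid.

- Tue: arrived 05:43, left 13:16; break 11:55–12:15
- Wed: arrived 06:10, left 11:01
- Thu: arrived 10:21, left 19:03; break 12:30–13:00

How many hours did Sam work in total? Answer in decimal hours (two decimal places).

Tue: 05:43–13:16 = 7 h 33 min; less 20 min break → 7 h 13 min
Wed: 06:10–11:01 = 4 h 51 min
Thu: 10:21–19:03 = 8 h 42 min; less 30 min break → 8 h 12 min
Total: 7 h 13 min + 4 h 51 min + 8 h 12 min = 20 h 16 min.

20.27 hours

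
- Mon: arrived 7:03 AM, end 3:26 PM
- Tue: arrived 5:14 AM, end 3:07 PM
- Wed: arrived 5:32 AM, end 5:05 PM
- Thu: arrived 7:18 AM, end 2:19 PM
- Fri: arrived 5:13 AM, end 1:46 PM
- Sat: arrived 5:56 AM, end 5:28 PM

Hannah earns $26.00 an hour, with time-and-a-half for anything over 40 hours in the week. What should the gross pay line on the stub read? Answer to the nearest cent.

$1699.75

Mon: 7:03 AM–3:26 PM = 8 h 23 min
Tue: 5:14 AM–3:07 PM = 9 h 53 min
Wed: 5:32 AM–5:05 PM = 11 h 33 min
Thu: 7:18 AM–2:19 PM = 7 h 1 min
Fri: 5:13 AM–1:46 PM = 8 h 33 min
Sat: 5:56 AM–5:28 PM = 11 h 32 min
Total worked: 56 h 55 min = 3415 min.
Regular 40 h 0 min = 2400 min at $26.00/h; overtime 16 h 55 min = 1015 min at $39.00/h.
Pay = (2400 × $26.00 + 1015 × $39.00) ÷ 60 = $1699.75.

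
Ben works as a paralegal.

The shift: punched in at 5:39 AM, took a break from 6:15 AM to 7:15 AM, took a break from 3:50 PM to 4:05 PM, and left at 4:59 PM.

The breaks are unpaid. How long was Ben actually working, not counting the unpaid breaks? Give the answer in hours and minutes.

The shift: 5:39 AM–4:59 PM = 11 h 20 min; less 75 min break → 10 h 5 min

10 h 5 min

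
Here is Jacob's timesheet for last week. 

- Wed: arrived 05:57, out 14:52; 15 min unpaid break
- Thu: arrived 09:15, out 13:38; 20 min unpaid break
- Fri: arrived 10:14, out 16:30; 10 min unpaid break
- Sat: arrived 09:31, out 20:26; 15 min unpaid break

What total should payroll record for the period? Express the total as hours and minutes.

29 h 29 min

Wed: 05:57–14:52 = 8 h 55 min; less 15 min break → 8 h 40 min
Thu: 09:15–13:38 = 4 h 23 min; less 20 min break → 4 h 3 min
Fri: 10:14–16:30 = 6 h 16 min; less 10 min break → 6 h 6 min
Sat: 09:31–20:26 = 10 h 55 min; less 15 min break → 10 h 40 min
Total: 8 h 40 min + 4 h 3 min + 6 h 6 min + 10 h 40 min = 29 h 29 min.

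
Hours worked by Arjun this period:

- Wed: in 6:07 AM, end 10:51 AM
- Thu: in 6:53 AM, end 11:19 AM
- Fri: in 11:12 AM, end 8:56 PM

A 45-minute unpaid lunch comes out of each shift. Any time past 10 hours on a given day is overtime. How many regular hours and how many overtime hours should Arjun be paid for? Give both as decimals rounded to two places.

Wed: 6:07 AM–10:51 AM = 4 h 44 min; less 45 min break → 3 h 59 min
Thu: 6:53 AM–11:19 AM = 4 h 26 min; less 45 min break → 3 h 41 min
Fri: 11:12 AM–8:56 PM = 9 h 44 min; less 45 min break → 8 h 59 min
Wed reg 3 h 59 min / OT 0 h 0 min; Thu reg 3 h 41 min / OT 0 h 0 min; Fri reg 8 h 59 min / OT 0 h 0 min.
Totals: regular 16 h 39 min, overtime 0 h 0 min.

Regular 16.65 hours, overtime 0.00 hours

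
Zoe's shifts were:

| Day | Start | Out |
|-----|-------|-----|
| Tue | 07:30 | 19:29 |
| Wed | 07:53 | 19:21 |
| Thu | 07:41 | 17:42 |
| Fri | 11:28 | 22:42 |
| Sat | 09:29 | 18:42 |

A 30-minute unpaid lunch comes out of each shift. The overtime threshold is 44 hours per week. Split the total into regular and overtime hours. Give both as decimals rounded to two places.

Regular 44.00 hours, overtime 7.42 hours

Tue: 07:30–19:29 = 11 h 59 min; less 30 min break → 11 h 29 min
Wed: 07:53–19:21 = 11 h 28 min; less 30 min break → 10 h 58 min
Thu: 07:41–17:42 = 10 h 1 min; less 30 min break → 9 h 31 min
Fri: 11:28–22:42 = 11 h 14 min; less 30 min break → 10 h 44 min
Sat: 09:29–18:42 = 9 h 13 min; less 30 min break → 8 h 43 min
Total worked: 51 h 25 min = 51.42 h.
Threshold 44 h → overtime 7 h 25 min, regular 44 h 0 min.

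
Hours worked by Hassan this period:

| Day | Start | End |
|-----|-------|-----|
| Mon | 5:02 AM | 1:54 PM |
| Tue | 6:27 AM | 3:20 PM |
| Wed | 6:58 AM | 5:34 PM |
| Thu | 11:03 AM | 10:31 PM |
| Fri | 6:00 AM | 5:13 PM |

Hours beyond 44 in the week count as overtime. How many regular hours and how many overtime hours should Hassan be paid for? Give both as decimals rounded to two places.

Mon: 5:02 AM–1:54 PM = 8 h 52 min
Tue: 6:27 AM–3:20 PM = 8 h 53 min
Wed: 6:58 AM–5:34 PM = 10 h 36 min
Thu: 11:03 AM–10:31 PM = 11 h 28 min
Fri: 6:00 AM–5:13 PM = 11 h 13 min
Total worked: 51 h 2 min = 51.03 h.
Threshold 44 h → overtime 7 h 2 min, regular 44 h 0 min.

Regular 44.00 hours, overtime 7.03 hours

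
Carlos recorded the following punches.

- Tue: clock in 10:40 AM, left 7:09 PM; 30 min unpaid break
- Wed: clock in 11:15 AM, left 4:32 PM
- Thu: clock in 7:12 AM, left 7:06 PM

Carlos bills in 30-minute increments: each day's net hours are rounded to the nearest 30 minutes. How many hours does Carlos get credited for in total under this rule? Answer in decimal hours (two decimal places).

Tue: 10:40 AM–7:09 PM = 8 h 29 min − 30 min = 7 h 59 min → rounds to 8 h 0 min
Wed: 11:15 AM–4:32 PM = 5 h 17 min → rounds to 5 h 30 min
Thu: 7:12 AM–7:06 PM = 11 h 54 min → rounds to 12 h 0 min
Total credited: 25 h 30 min.

25.50 hours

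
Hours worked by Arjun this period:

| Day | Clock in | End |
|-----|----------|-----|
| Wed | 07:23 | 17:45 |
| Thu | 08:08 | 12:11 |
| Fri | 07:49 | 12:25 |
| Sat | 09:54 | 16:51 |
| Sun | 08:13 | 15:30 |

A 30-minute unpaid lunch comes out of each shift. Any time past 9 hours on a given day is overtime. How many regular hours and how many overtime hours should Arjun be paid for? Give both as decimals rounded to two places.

Wed: 07:23–17:45 = 10 h 22 min; less 30 min break → 9 h 52 min
Thu: 08:08–12:11 = 4 h 3 min; less 30 min break → 3 h 33 min
Fri: 07:49–12:25 = 4 h 36 min; less 30 min break → 4 h 6 min
Sat: 09:54–16:51 = 6 h 57 min; less 30 min break → 6 h 27 min
Sun: 08:13–15:30 = 7 h 17 min; less 30 min break → 6 h 47 min
Wed reg 9 h 0 min / OT 0 h 52 min; Thu reg 3 h 33 min / OT 0 h 0 min; Fri reg 4 h 6 min / OT 0 h 0 min; Sat reg 6 h 27 min / OT 0 h 0 min; Sun reg 6 h 47 min / OT 0 h 0 min.
Totals: regular 29 h 53 min, overtime 0 h 52 min.

Regular 29.88 hours, overtime 0.87 hours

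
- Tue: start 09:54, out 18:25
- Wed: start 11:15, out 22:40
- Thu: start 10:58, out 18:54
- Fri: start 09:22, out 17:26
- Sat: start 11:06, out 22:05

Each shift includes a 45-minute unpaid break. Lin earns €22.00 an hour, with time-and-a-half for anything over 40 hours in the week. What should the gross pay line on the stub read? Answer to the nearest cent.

€984.50

Tue: 09:54–18:25 = 8 h 31 min; less 45 min break → 7 h 46 min
Wed: 11:15–22:40 = 11 h 25 min; less 45 min break → 10 h 40 min
Thu: 10:58–18:54 = 7 h 56 min; less 45 min break → 7 h 11 min
Fri: 09:22–17:26 = 8 h 4 min; less 45 min break → 7 h 19 min
Sat: 11:06–22:05 = 10 h 59 min; less 45 min break → 10 h 14 min
Total worked: 43 h 10 min = 2590 min.
Regular 40 h 0 min = 2400 min at €22.00/h; overtime 3 h 10 min = 190 min at €33.00/h.
Pay = (2400 × €22.00 + 190 × €33.00) ÷ 60 = €984.50.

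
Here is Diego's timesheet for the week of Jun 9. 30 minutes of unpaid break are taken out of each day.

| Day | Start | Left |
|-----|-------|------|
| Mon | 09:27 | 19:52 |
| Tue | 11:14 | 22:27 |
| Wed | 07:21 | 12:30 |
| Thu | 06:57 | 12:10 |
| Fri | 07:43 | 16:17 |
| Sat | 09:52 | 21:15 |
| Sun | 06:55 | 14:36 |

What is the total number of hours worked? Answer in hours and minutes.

Mon: 09:27–19:52 = 10 h 25 min; less 30 min break → 9 h 55 min
Tue: 11:14–22:27 = 11 h 13 min; less 30 min break → 10 h 43 min
Wed: 07:21–12:30 = 5 h 9 min; less 30 min break → 4 h 39 min
Thu: 06:57–12:10 = 5 h 13 min; less 30 min break → 4 h 43 min
Fri: 07:43–16:17 = 8 h 34 min; less 30 min break → 8 h 4 min
Sat: 09:52–21:15 = 11 h 23 min; less 30 min break → 10 h 53 min
Sun: 06:55–14:36 = 7 h 41 min; less 30 min break → 7 h 11 min
Total: 9 h 55 min + 10 h 43 min + 4 h 39 min + 4 h 43 min + 8 h 4 min + 10 h 53 min + 7 h 11 min = 56 h 8 min.

56 h 8 min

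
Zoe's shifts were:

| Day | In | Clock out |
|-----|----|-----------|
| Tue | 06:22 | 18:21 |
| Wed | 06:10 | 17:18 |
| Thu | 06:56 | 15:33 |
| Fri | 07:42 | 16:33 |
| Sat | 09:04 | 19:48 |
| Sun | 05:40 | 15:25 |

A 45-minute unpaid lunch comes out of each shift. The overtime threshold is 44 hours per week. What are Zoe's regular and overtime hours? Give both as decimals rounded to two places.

Tue: 06:22–18:21 = 11 h 59 min; less 45 min break → 11 h 14 min
Wed: 06:10–17:18 = 11 h 8 min; less 45 min break → 10 h 23 min
Thu: 06:56–15:33 = 8 h 37 min; less 45 min break → 7 h 52 min
Fri: 07:42–16:33 = 8 h 51 min; less 45 min break → 8 h 6 min
Sat: 09:04–19:48 = 10 h 44 min; less 45 min break → 9 h 59 min
Sun: 05:40–15:25 = 9 h 45 min; less 45 min break → 9 h 0 min
Total worked: 56 h 34 min = 56.57 h.
Threshold 44 h → overtime 12 h 34 min, regular 44 h 0 min.

Regular 44.00 hours, overtime 12.57 hours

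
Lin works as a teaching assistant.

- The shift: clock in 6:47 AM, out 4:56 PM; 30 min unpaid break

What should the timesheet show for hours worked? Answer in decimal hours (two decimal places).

The shift: 6:47 AM–4:56 PM = 10 h 9 min; less 30 min break → 9 h 39 min

9.65 hours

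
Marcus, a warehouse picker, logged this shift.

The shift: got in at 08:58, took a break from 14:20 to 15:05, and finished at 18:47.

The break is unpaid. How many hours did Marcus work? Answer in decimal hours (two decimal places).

9.07 hours

The shift: 08:58–18:47 = 9 h 49 min; less 45 min break → 9 h 4 min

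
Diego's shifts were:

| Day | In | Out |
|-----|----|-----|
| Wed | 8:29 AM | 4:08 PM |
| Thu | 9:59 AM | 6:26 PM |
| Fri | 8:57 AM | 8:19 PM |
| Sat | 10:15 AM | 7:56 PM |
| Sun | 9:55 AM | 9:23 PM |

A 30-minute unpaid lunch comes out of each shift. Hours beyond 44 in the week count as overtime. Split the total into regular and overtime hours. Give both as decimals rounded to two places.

Wed: 8:29 AM–4:08 PM = 7 h 39 min; less 30 min break → 7 h 9 min
Thu: 9:59 AM–6:26 PM = 8 h 27 min; less 30 min break → 7 h 57 min
Fri: 8:57 AM–8:19 PM = 11 h 22 min; less 30 min break → 10 h 52 min
Sat: 10:15 AM–7:56 PM = 9 h 41 min; less 30 min break → 9 h 11 min
Sun: 9:55 AM–9:23 PM = 11 h 28 min; less 30 min break → 10 h 58 min
Total worked: 46 h 7 min = 46.12 h.
Threshold 44 h → overtime 2 h 7 min, regular 44 h 0 min.

Regular 44.00 hours, overtime 2.12 hours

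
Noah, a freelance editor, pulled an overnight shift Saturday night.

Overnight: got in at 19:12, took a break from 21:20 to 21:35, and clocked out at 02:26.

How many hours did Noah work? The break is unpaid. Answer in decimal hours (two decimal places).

6.98 hours

Overnight: 19:12 → midnight = 4 h 48 min; midnight → 02:26 = 2 h 26 min; span 7 h 14 min; less 15 min break → 6 h 59 min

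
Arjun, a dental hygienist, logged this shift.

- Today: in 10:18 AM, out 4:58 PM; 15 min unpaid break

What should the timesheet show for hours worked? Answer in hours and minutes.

Today: 10:18 AM–4:58 PM = 6 h 40 min; less 15 min break → 6 h 25 min

6 h 25 min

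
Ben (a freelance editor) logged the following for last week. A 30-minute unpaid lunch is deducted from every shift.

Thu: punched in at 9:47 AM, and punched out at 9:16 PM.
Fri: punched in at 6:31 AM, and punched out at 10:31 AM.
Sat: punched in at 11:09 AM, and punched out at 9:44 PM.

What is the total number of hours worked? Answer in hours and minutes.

24 h 34 min

Thu: 9:47 AM–9:16 PM = 11 h 29 min; less 30 min break → 10 h 59 min
Fri: 6:31 AM–10:31 AM = 4 h 0 min; less 30 min break → 3 h 30 min
Sat: 11:09 AM–9:44 PM = 10 h 35 min; less 30 min break → 10 h 5 min
Total: 10 h 59 min + 3 h 30 min + 10 h 5 min = 24 h 34 min.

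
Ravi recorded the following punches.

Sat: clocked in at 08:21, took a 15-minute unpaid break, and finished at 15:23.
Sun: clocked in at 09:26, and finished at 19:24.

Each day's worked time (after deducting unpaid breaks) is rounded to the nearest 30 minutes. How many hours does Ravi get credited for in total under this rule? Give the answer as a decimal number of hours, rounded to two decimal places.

Sat: 08:21–15:23 = 7 h 2 min − 15 min = 6 h 47 min → rounds to 7 h 0 min
Sun: 09:26–19:24 = 9 h 58 min → rounds to 10 h 0 min
Total credited: 17 h 0 min.

17.00 hours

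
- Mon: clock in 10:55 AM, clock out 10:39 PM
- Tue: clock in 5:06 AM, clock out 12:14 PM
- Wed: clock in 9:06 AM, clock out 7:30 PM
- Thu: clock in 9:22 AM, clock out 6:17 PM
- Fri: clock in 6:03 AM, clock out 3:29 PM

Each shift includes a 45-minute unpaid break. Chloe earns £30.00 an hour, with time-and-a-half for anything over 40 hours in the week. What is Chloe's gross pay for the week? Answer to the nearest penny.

Mon: 10:55 AM–10:39 PM = 11 h 44 min; less 45 min break → 10 h 59 min
Tue: 5:06 AM–12:14 PM = 7 h 8 min; less 45 min break → 6 h 23 min
Wed: 9:06 AM–7:30 PM = 10 h 24 min; less 45 min break → 9 h 39 min
Thu: 9:22 AM–6:17 PM = 8 h 55 min; less 45 min break → 8 h 10 min
Fri: 6:03 AM–3:29 PM = 9 h 26 min; less 45 min break → 8 h 41 min
Total worked: 43 h 52 min = 2632 min.
Regular 40 h 0 min = 2400 min at £30.00/h; overtime 3 h 52 min = 232 min at £45.00/h.
Pay = (2400 × £30.00 + 232 × £45.00) ÷ 60 = £1374.00.

£1374.00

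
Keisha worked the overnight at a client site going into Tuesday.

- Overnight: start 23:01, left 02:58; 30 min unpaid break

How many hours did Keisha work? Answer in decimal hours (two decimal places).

3.45 hours

Overnight: 23:01 → midnight = 0 h 59 min; midnight → 02:58 = 2 h 58 min; span 3 h 57 min; less 30 min break → 3 h 27 min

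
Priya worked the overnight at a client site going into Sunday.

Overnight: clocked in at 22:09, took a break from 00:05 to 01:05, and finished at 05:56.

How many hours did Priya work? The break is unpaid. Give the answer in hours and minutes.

Overnight: 22:09 → midnight = 1 h 51 min; midnight → 05:56 = 5 h 56 min; span 7 h 47 min; less 60 min break → 6 h 47 min

6 h 47 min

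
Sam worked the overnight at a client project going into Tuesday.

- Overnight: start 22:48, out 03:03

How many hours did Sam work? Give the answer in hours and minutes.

4 h 15 min

Overnight: 22:48 → midnight = 1 h 12 min; midnight → 03:03 = 3 h 3 min; span 4 h 15 min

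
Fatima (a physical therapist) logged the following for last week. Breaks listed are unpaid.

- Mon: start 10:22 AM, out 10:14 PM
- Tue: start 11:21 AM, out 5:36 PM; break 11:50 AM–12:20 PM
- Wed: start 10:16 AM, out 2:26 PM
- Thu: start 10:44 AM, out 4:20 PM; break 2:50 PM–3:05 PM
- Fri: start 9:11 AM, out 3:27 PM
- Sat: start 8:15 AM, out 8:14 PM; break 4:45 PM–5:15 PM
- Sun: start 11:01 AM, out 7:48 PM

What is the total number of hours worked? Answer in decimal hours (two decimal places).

53.67 hours

Mon: 10:22 AM–10:14 PM = 11 h 52 min
Tue: 11:21 AM–5:36 PM = 6 h 15 min; less 30 min break → 5 h 45 min
Wed: 10:16 AM–2:26 PM = 4 h 10 min
Thu: 10:44 AM–4:20 PM = 5 h 36 min; less 15 min break → 5 h 21 min
Fri: 9:11 AM–3:27 PM = 6 h 16 min
Sat: 8:15 AM–8:14 PM = 11 h 59 min; less 30 min break → 11 h 29 min
Sun: 11:01 AM–7:48 PM = 8 h 47 min
Total: 11 h 52 min + 5 h 45 min + 4 h 10 min + 5 h 21 min + 6 h 16 min + 11 h 29 min + 8 h 47 min = 53 h 40 min.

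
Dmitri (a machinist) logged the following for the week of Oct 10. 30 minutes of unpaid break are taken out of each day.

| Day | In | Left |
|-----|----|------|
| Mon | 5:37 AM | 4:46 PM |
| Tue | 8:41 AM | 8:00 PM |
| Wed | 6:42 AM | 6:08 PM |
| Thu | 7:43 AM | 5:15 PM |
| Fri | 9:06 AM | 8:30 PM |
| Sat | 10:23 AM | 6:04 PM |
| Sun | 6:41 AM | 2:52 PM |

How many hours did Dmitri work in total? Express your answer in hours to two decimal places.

Mon: 5:37 AM–4:46 PM = 11 h 9 min; less 30 min break → 10 h 39 min
Tue: 8:41 AM–8:00 PM = 11 h 19 min; less 30 min break → 10 h 49 min
Wed: 6:42 AM–6:08 PM = 11 h 26 min; less 30 min break → 10 h 56 min
Thu: 7:43 AM–5:15 PM = 9 h 32 min; less 30 min break → 9 h 2 min
Fri: 9:06 AM–8:30 PM = 11 h 24 min; less 30 min break → 10 h 54 min
Sat: 10:23 AM–6:04 PM = 7 h 41 min; less 30 min break → 7 h 11 min
Sun: 6:41 AM–2:52 PM = 8 h 11 min; less 30 min break → 7 h 41 min
Total: 10 h 39 min + 10 h 49 min + 10 h 56 min + 9 h 2 min + 10 h 54 min + 7 h 11 min + 7 h 41 min = 67 h 12 min.

67.20 hours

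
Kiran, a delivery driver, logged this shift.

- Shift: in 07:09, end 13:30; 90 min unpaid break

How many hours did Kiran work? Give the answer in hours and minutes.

4 h 51 min

Shift: 07:09–13:30 = 6 h 21 min; less 90 min break → 4 h 51 min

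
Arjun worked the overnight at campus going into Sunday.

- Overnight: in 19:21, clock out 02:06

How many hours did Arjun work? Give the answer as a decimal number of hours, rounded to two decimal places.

6.75 hours

Overnight: 19:21 → midnight = 4 h 39 min; midnight → 02:06 = 2 h 6 min; span 6 h 45 min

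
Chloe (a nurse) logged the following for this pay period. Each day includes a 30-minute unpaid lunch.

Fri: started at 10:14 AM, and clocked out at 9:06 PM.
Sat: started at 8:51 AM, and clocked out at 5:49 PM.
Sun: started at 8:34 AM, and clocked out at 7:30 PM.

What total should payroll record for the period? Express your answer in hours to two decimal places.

Fri: 10:14 AM–9:06 PM = 10 h 52 min; less 30 min break → 10 h 22 min
Sat: 8:51 AM–5:49 PM = 8 h 58 min; less 30 min break → 8 h 28 min
Sun: 8:34 AM–7:30 PM = 10 h 56 min; less 30 min break → 10 h 26 min
Total: 10 h 22 min + 8 h 28 min + 10 h 26 min = 29 h 16 min.

29.27 hours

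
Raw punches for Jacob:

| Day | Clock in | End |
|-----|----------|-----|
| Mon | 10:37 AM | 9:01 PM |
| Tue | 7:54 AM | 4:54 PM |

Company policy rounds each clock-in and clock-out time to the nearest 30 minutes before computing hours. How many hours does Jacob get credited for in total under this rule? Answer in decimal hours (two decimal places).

Mon: in 10:37 AM→10:30 AM, out 9:01 PM→9:00 PM; 10 h 30 min
Tue: in 7:54 AM→8:00 AM, out 4:54 PM→5:00 PM; 9 h 0 min
Total credited: 19 h 30 min.

19.50 hours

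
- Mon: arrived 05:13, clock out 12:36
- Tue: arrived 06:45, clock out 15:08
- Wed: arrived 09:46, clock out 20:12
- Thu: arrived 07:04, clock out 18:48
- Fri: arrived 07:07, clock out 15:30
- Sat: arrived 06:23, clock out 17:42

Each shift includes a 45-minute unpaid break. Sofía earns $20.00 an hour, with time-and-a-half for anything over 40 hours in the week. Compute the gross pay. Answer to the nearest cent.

$1194.00

Mon: 05:13–12:36 = 7 h 23 min; less 45 min break → 6 h 38 min
Tue: 06:45–15:08 = 8 h 23 min; less 45 min break → 7 h 38 min
Wed: 09:46–20:12 = 10 h 26 min; less 45 min break → 9 h 41 min
Thu: 07:04–18:48 = 11 h 44 min; less 45 min break → 10 h 59 min
Fri: 07:07–15:30 = 8 h 23 min; less 45 min break → 7 h 38 min
Sat: 06:23–17:42 = 11 h 19 min; less 45 min break → 10 h 34 min
Total worked: 53 h 8 min = 3188 min.
Regular 40 h 0 min = 2400 min at $20.00/h; overtime 13 h 8 min = 788 min at $30.00/h.
Pay = (2400 × $20.00 + 788 × $30.00) ÷ 60 = $1194.00.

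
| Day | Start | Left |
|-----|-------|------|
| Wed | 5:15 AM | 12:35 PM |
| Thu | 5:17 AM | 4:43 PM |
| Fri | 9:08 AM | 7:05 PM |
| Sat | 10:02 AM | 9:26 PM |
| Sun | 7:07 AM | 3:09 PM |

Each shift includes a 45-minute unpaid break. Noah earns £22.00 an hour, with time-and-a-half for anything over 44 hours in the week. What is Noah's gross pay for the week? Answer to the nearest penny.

Wed: 5:15 AM–12:35 PM = 7 h 20 min; less 45 min break → 6 h 35 min
Thu: 5:17 AM–4:43 PM = 11 h 26 min; less 45 min break → 10 h 41 min
Fri: 9:08 AM–7:05 PM = 9 h 57 min; less 45 min break → 9 h 12 min
Sat: 10:02 AM–9:26 PM = 11 h 24 min; less 45 min break → 10 h 39 min
Sun: 7:07 AM–3:09 PM = 8 h 2 min; less 45 min break → 7 h 17 min
Total worked: 44 h 24 min = 2664 min.
Regular 44 h 0 min = 2640 min at £22.00/h; overtime 0 h 24 min = 24 min at £33.00/h.
Pay = (2640 × £22.00 + 24 × £33.00) ÷ 60 = £981.20.

£981.20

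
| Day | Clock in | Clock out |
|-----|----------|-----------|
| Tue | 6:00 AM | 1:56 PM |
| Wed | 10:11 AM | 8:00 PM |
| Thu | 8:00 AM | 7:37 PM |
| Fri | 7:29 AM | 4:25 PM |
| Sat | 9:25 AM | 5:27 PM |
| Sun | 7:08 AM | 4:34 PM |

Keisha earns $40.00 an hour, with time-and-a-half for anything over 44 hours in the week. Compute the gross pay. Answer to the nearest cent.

Tue: 6:00 AM–1:56 PM = 7 h 56 min
Wed: 10:11 AM–8:00 PM = 9 h 49 min
Thu: 8:00 AM–7:37 PM = 11 h 37 min
Fri: 7:29 AM–4:25 PM = 8 h 56 min
Sat: 9:25 AM–5:27 PM = 8 h 2 min
Sun: 7:08 AM–4:34 PM = 9 h 26 min
Total worked: 55 h 46 min = 3346 min.
Regular 44 h 0 min = 2640 min at $40.00/h; overtime 11 h 46 min = 706 min at $60.00/h.
Pay = (2640 × $40.00 + 706 × $60.00) ÷ 60 = $2466.00.

$2466.00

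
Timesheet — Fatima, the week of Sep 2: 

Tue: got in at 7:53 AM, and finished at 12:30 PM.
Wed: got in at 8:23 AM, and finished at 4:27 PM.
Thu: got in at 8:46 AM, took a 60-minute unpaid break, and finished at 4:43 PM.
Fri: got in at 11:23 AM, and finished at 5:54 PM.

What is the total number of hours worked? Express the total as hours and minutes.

Tue: 7:53 AM–12:30 PM = 4 h 37 min
Wed: 8:23 AM–4:27 PM = 8 h 4 min
Thu: 8:46 AM–4:43 PM = 7 h 57 min; less 60 min break → 6 h 57 min
Fri: 11:23 AM–5:54 PM = 6 h 31 min
Total: 4 h 37 min + 8 h 4 min + 6 h 57 min + 6 h 31 min = 26 h 9 min.

26 h 9 min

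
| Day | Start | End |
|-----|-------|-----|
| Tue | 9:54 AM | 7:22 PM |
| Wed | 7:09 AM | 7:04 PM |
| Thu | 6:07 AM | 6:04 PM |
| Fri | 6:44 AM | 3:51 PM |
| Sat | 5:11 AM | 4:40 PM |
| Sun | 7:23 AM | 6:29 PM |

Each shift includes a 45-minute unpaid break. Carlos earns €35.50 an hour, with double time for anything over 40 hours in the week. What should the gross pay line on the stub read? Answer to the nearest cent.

Tue: 9:54 AM–7:22 PM = 9 h 28 min; less 45 min break → 8 h 43 min
Wed: 7:09 AM–7:04 PM = 11 h 55 min; less 45 min break → 11 h 10 min
Thu: 6:07 AM–6:04 PM = 11 h 57 min; less 45 min break → 11 h 12 min
Fri: 6:44 AM–3:51 PM = 9 h 7 min; less 45 min break → 8 h 22 min
Sat: 5:11 AM–4:40 PM = 11 h 29 min; less 45 min break → 10 h 44 min
Sun: 7:23 AM–6:29 PM = 11 h 6 min; less 45 min break → 10 h 21 min
Total worked: 60 h 32 min = 3632 min.
Regular 40 h 0 min = 2400 min at €35.50/h; overtime 20 h 32 min = 1232 min at €71.00/h.
Pay = (2400 × €35.50 + 1232 × €71.00) ÷ 60 = €2877.87.

€2877.87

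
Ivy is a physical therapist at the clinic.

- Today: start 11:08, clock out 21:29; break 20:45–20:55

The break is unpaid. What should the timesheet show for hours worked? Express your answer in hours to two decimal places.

10.18 hours

Today: 11:08–21:29 = 10 h 21 min; less 10 min break → 10 h 11 min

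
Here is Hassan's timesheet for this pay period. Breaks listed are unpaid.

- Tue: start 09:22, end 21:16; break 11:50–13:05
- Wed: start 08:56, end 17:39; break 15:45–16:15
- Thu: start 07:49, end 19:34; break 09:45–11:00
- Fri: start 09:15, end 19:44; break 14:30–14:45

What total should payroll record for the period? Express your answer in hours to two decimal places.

39.60 hours

Tue: 09:22–21:16 = 11 h 54 min; less 75 min break → 10 h 39 min
Wed: 08:56–17:39 = 8 h 43 min; less 30 min break → 8 h 13 min
Thu: 07:49–19:34 = 11 h 45 min; less 75 min break → 10 h 30 min
Fri: 09:15–19:44 = 10 h 29 min; less 15 min break → 10 h 14 min
Total: 10 h 39 min + 8 h 13 min + 10 h 30 min + 10 h 14 min = 39 h 36 min.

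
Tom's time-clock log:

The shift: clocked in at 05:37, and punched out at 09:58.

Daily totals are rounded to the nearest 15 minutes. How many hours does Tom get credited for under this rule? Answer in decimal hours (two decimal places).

4.25 hours

The shift: 05:37–09:58 = 4 h 21 min → rounds to 4 h 15 min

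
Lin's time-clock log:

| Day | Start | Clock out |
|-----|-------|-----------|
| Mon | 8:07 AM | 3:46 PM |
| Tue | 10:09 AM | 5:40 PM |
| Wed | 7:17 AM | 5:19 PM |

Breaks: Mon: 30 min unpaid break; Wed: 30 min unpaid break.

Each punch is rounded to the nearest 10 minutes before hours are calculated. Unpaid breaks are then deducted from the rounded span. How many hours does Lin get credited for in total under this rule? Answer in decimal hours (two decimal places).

Mon: in 8:07 AM→8:10 AM, out 3:46 PM→3:50 PM; 7 h 40 min − 30 min = 7 h 10 min
Tue: in 10:09 AM→10:10 AM, out 5:40 PM→5:40 PM; 7 h 30 min
Wed: in 7:17 AM→7:20 AM, out 5:19 PM→5:20 PM; 10 h 0 min − 30 min = 9 h 30 min
Total credited: 24 h 10 min.

24.17 hours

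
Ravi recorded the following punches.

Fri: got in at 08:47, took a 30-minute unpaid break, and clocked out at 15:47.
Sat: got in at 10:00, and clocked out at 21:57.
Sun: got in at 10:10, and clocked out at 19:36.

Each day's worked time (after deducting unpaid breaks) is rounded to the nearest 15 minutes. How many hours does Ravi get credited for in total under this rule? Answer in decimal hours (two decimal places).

Fri: 08:47–15:47 = 7 h 0 min − 30 min = 6 h 30 min → rounds to 6 h 30 min
Sat: 10:00–21:57 = 11 h 57 min → rounds to 12 h 0 min
Sun: 10:10–19:36 = 9 h 26 min → rounds to 9 h 30 min
Total credited: 28 h 0 min.

28.00 hours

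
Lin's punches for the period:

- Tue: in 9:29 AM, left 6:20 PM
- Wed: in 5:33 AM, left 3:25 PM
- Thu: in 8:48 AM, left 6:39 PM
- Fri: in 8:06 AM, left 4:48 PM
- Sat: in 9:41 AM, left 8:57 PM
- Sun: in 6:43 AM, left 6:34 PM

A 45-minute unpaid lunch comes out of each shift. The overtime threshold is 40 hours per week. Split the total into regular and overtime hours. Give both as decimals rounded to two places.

Regular 40.00 hours, overtime 15.88 hours

Tue: 9:29 AM–6:20 PM = 8 h 51 min; less 45 min break → 8 h 6 min
Wed: 5:33 AM–3:25 PM = 9 h 52 min; less 45 min break → 9 h 7 min
Thu: 8:48 AM–6:39 PM = 9 h 51 min; less 45 min break → 9 h 6 min
Fri: 8:06 AM–4:48 PM = 8 h 42 min; less 45 min break → 7 h 57 min
Sat: 9:41 AM–8:57 PM = 11 h 16 min; less 45 min break → 10 h 31 min
Sun: 6:43 AM–6:34 PM = 11 h 51 min; less 45 min break → 11 h 6 min
Total worked: 55 h 53 min = 55.88 h.
Threshold 40 h → overtime 15 h 53 min, regular 40 h 0 min.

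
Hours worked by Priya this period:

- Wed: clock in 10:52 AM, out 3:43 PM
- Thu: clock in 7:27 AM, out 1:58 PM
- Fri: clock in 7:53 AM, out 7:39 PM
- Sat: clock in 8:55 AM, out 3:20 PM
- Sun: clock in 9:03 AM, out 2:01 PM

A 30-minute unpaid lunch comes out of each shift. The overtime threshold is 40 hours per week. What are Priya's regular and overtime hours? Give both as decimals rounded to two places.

Wed: 10:52 AM–3:43 PM = 4 h 51 min; less 30 min break → 4 h 21 min
Thu: 7:27 AM–1:58 PM = 6 h 31 min; less 30 min break → 6 h 1 min
Fri: 7:53 AM–7:39 PM = 11 h 46 min; less 30 min break → 11 h 16 min
Sat: 8:55 AM–3:20 PM = 6 h 25 min; less 30 min break → 5 h 55 min
Sun: 9:03 AM–2:01 PM = 4 h 58 min; less 30 min break → 4 h 28 min
Total worked: 32 h 1 min = 32.02 h.
Threshold 40 h → overtime 0 h 0 min, regular 32 h 1 min.

Regular 32.02 hours, overtime 0.00 hours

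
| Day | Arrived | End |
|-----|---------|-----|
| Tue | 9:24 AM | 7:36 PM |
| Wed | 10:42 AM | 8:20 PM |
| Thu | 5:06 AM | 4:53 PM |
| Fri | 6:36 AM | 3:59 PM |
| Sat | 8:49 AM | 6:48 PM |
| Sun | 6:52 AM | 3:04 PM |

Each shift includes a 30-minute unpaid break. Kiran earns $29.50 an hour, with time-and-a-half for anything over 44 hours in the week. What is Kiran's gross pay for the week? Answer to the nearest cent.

Tue: 9:24 AM–7:36 PM = 10 h 12 min; less 30 min break → 9 h 42 min
Wed: 10:42 AM–8:20 PM = 9 h 38 min; less 30 min break → 9 h 8 min
Thu: 5:06 AM–4:53 PM = 11 h 47 min; less 30 min break → 11 h 17 min
Fri: 6:36 AM–3:59 PM = 9 h 23 min; less 30 min break → 8 h 53 min
Sat: 8:49 AM–6:48 PM = 9 h 59 min; less 30 min break → 9 h 29 min
Sun: 6:52 AM–3:04 PM = 8 h 12 min; less 30 min break → 7 h 42 min
Total worked: 56 h 11 min = 3371 min.
Regular 44 h 0 min = 2640 min at $29.50/h; overtime 12 h 11 min = 731 min at $44.25/h.
Pay = (2640 × $29.50 + 731 × $44.25) ÷ 60 = $1837.11.

$1837.11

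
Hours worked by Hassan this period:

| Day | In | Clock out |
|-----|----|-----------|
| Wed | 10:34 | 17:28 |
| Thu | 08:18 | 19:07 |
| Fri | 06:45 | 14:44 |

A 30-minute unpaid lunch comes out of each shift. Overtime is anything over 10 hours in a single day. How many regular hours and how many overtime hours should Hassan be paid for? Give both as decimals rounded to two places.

Wed: 10:34–17:28 = 6 h 54 min; less 30 min break → 6 h 24 min
Thu: 08:18–19:07 = 10 h 49 min; less 30 min break → 10 h 19 min
Fri: 06:45–14:44 = 7 h 59 min; less 30 min break → 7 h 29 min
Wed reg 6 h 24 min / OT 0 h 0 min; Thu reg 10 h 0 min / OT 0 h 19 min; Fri reg 7 h 29 min / OT 0 h 0 min.
Totals: regular 23 h 53 min, overtime 0 h 19 min.

Regular 23.88 hours, overtime 0.32 hours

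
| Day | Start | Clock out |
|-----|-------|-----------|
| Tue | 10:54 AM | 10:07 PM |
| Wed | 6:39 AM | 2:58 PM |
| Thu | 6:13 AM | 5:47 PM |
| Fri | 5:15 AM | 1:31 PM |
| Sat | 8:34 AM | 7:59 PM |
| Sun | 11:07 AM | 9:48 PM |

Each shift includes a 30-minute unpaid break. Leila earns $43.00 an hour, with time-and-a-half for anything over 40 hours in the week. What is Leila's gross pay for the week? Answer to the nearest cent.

$2911.10

Tue: 10:54 AM–10:07 PM = 11 h 13 min; less 30 min break → 10 h 43 min
Wed: 6:39 AM–2:58 PM = 8 h 19 min; less 30 min break → 7 h 49 min
Thu: 6:13 AM–5:47 PM = 11 h 34 min; less 30 min break → 11 h 4 min
Fri: 5:15 AM–1:31 PM = 8 h 16 min; less 30 min break → 7 h 46 min
Sat: 8:34 AM–7:59 PM = 11 h 25 min; less 30 min break → 10 h 55 min
Sun: 11:07 AM–9:48 PM = 10 h 41 min; less 30 min break → 10 h 11 min
Total worked: 58 h 28 min = 3508 min.
Regular 40 h 0 min = 2400 min at $43.00/h; overtime 18 h 28 min = 1108 min at $64.50/h.
Pay = (2400 × $43.00 + 1108 × $64.50) ÷ 60 = $2911.10.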